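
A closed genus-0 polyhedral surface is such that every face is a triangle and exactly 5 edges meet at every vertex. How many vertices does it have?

12

Each face has 3 edges and each edge borders two faces, so 2E = 3F.
Each vertex has degree 5, so 5V = 2E and hence V = 3F/5.
Euler: V − E + F = 2 ⇒ (3F/5) − (3F/2) + F = 2.
Multiply by 10: (6 − 15 + 10)F = 20, i.e. 1F = 20.
So F = 20, E = 3·20/2 = 30, V = 3·20/5 = 12.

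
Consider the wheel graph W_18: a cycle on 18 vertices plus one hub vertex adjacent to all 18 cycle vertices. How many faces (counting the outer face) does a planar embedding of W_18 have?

19

W_18 has V = 18 + 1 = 19 vertices and E = 2·18 = 36 edges.
By Euler's formula F = 2 − V + E = 2 − 19 + 36 = 19.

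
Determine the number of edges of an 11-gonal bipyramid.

A bipyramid over an n-gon has 2n triangular faces and n + 2 vertices: V = 11 + 2 = 13, E = 3·11 = 33, F = 2·11 = 22.

33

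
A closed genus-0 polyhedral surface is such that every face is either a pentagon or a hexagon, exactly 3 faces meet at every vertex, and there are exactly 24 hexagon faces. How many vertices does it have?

Let x be the number of pentagons; then F = 24 + x.
Edge–face incidences: 2E = 6·24 + 5·x = 144 + 5x.
Every vertex has degree 3, so 3V = 2E.
Euler: V − E + F = 2 ⇒ (2E)/3 − E + (24 + x) = 2.
Multiply by 6: 2·(2E) − 3·(2E) + 6·(24 + x) = 12, i.e. 144 + 6x − (144 + 5x) = 12.
Collecting terms: x = 12.
Then 2E = 144 + 5·12 = 204, so E = 102, V = 2E/3 = 68, F = 24 + 12 = 36.

68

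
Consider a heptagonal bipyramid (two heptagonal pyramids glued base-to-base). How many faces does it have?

14

A bipyramid over an n-gon has 2n triangular faces and n + 2 vertices: V = 7 + 2 = 9, E = 3·7 = 21, F = 2·7 = 14.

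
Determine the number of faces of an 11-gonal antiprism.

24

An antiprism on an n-gon has two n-gon caps and 2n triangles: V = 2·11 = 22, E = 4·11 = 44, F = 2·11 + 2 = 24.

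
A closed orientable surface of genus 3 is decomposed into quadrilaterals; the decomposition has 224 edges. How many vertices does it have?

χ = 2 − 2·3 = -4, and every face is a square so 4F = 2E.
F = 2E/4 = 112. Then V = -4 + E − F = -4 + 224 − 112 = 108.

108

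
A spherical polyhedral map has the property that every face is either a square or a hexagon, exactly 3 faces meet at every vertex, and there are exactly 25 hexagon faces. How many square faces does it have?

6

Let x be the number of squares; then F = 25 + x.
Edge–face incidences: 2E = 6·25 + 4·x = 150 + 4x.
Every vertex has degree 3, so 3V = 2E.
Euler: V − E + F = 2 ⇒ (2E)/3 − E + (25 + x) = 2.
Multiply by 6: 2·(2E) − 3·(2E) + 6·(25 + x) = 12, i.e. 150 + 6x − (150 + 4x) = 12.
Collecting terms: 2x = 12, so x = 6.
Then 2E = 150 + 4·6 = 174, so E = 87, V = 2E/3 = 58, F = 25 + 6 = 31.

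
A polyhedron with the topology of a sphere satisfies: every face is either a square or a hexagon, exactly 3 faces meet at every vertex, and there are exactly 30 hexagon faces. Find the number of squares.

6

Let x be the number of squares; then F = 30 + x.
Edge–face incidences: 2E = 6·30 + 4·x = 180 + 4x.
Every vertex has degree 3, so 3V = 2E.
Euler: V − E + F = 2 ⇒ (2E)/3 − E + (30 + x) = 2.
Multiply by 6: 2·(2E) − 3·(2E) + 6·(30 + x) = 12, i.e. 180 + 6x − (180 + 4x) = 12.
Collecting terms: 2x = 12, so x = 6.
Then 2E = 180 + 4·6 = 204, so E = 102, V = 2E/3 = 68, F = 30 + 6 = 36.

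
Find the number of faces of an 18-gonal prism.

20

A prism on an n-gon has two n-gon bases and n rectangular sides: V = 2·18 = 36, E = 3·18 = 54, F = 18 + 2 = 20.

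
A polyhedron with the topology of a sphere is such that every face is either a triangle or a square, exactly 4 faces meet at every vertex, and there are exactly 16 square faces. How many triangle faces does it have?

Let x be the number of triangles; then F = 16 + x.
Edge–face incidences: 2E = 4·16 + 3·x = 64 + 3x.
Every vertex has degree 4, so 4V = 2E.
Euler: V − E + F = 2 ⇒ (2E)/4 − E + (16 + x) = 2.
Multiply by 8: 2·(2E) − 4·(2E) + 8·(16 + x) = 16, i.e. 128 + 8x − 2·(64 + 3x) = 16.
Collecting terms: 2x = 16, so x = 8.
Then 2E = 64 + 3·8 = 88, so E = 44, V = 2E/4 = 22, F = 16 + 8 = 24.

8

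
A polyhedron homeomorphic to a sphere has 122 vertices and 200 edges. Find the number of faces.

Here V − E + F = 2.
F = 2 − V + E = 2 − 122 + 200 = 80.

80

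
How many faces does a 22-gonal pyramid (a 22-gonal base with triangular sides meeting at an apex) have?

A pyramid on an n-gon base has one n-gon and n triangles: V = 22 + 1 = 23, E = 2·22 = 44, F = 22 + 1 = 23.
Check: V − E + F = 23 − 44 + 23 = 2.

23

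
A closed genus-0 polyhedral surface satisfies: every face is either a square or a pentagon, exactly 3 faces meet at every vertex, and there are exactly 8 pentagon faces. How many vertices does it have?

Let x be the number of squares; then F = 8 + x.
Edge–face incidences: 2E = 5·8 + 4·x = 40 + 4x.
Every vertex has degree 3, so 3V = 2E.
Euler: V − E + F = 2 ⇒ (2E)/3 − E + (8 + x) = 2.
Multiply by 6: 2·(2E) − 3·(2E) + 6·(8 + x) = 12, i.e. 48 + 6x − (40 + 4x) = 12.
Collecting terms: 2x + 8 = 12, so 2x = 4, so x = 2.
Then 2E = 40 + 4·2 = 48, so E = 24, V = 2E/3 = 16, F = 8 + 2 = 10.

16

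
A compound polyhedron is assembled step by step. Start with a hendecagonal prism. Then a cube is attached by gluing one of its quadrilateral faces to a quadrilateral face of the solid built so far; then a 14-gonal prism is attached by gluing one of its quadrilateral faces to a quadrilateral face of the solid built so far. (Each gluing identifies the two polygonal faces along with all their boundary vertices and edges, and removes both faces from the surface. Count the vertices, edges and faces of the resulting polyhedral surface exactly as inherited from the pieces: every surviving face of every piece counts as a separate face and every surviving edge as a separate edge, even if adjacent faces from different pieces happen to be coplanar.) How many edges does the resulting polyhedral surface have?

A hendecagonal prism: V=22, E=33, F=13.
Attach a cube (V=8, E=12, F=6) along a 4-gon: merge 4 vertices and 4 edges, delete both glued faces → V=26, E=41, F=17.
Attach a 14-gonal prism (V=28, E=42, F=16) along a 4-gon: merge 4 vertices and 4 edges, delete both glued faces → V=50, E=79, F=31.
Check: V − E + F = 50 − 79 + 31 = 2.

79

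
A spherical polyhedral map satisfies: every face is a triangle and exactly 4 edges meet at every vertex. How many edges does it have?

12

Each face has 3 edges and each edge borders two faces, so 2E = 3F.
Each vertex has degree 4, so 4V = 2E and hence V = 3F/4.
Euler: V − E + F = 2 ⇒ (3F/4) − (3F/2) + F = 2.
Multiply by 8: (6 − 12 + 8)F = 16, i.e. 2F = 16.
So F = 8, E = 3·8/2 = 12, V = 3·8/4 = 6.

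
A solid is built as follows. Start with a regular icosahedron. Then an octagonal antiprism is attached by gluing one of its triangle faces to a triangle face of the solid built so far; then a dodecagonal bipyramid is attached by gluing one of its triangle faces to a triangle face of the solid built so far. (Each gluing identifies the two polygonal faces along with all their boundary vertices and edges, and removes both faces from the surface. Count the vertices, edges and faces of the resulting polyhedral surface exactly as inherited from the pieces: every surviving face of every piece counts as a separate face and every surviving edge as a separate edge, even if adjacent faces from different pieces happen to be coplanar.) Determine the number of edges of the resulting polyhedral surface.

A regular icosahedron: V=12, E=30, F=20.
Attach an octagonal antiprism (V=16, E=32, F=18) along a 3-gon: merge 3 vertices and 3 edges, delete both glued faces → V=25, E=59, F=36.
Attach a dodecagonal bipyramid (V=14, E=36, F=24) along a 3-gon: merge 3 vertices and 3 edges, delete both glued faces → V=36, E=92, F=58.
Check: V − E + F = 36 − 92 + 58 = 2.

92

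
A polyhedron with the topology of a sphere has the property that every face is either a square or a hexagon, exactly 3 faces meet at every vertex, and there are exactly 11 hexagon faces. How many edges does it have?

45

Let x be the number of squares; then F = 11 + x.
Edge–face incidences: 2E = 6·11 + 4·x = 66 + 4x.
Every vertex has degree 3, so 3V = 2E.
Euler: V − E + F = 2 ⇒ (2E)/3 − E + (11 + x) = 2.
Multiply by 6: 2·(2E) − 3·(2E) + 6·(11 + x) = 12, i.e. 66 + 6x − (66 + 4x) = 12.
Collecting terms: 2x = 12, so x = 6.
Then 2E = 66 + 4·6 = 90, so E = 45, V = 2E/3 = 30, F = 11 + 6 = 17.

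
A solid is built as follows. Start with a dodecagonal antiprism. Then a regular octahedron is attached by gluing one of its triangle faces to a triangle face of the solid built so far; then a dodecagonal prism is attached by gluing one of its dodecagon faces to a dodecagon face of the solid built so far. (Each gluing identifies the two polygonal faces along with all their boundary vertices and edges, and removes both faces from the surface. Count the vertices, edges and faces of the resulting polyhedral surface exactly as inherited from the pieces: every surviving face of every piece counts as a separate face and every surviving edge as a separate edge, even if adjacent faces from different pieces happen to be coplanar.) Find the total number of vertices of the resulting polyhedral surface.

A dodecagonal antiprism: V=24, E=48, F=26.
Attach a regular octahedron (V=6, E=12, F=8) along a 3-gon: merge 3 vertices and 3 edges, delete both glued faces → V=27, E=57, F=32.
Attach a dodecagonal prism (V=24, E=36, F=14) along a 12-gon: merge 12 vertices and 12 edges, delete both glued faces → V=39, E=81, F=44.
Check: V − E + F = 39 − 81 + 44 = 2.

39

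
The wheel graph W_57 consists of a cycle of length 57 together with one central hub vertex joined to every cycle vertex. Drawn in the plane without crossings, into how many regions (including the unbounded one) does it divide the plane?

58

W_57 has V = 57 + 1 = 58 vertices and E = 2·57 = 114 edges.
By Euler's formula F = 2 − V + E = 2 − 58 + 114 = 58.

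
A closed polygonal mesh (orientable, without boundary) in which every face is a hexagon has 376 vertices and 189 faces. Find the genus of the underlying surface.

2

Every face is a hexagon, so 2E = 6·189 = 1134, giving E = 567.
χ = V − E + F = 376 − 567 + 189 = -2.
For a closed orientable surface χ = 2 − 2g, so g = (2 − (-2))/2 = 2.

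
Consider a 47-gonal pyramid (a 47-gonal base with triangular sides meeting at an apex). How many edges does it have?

A pyramid on an n-gon base has one n-gon and n triangles: V = 47 + 1 = 48, E = 2·47 = 94, F = 47 + 1 = 48.

94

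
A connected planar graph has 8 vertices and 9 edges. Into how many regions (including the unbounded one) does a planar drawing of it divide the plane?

3

Euler's formula for a connected plane graph: V − E + F = 2, so F = 2 − 8 + 9 = 3.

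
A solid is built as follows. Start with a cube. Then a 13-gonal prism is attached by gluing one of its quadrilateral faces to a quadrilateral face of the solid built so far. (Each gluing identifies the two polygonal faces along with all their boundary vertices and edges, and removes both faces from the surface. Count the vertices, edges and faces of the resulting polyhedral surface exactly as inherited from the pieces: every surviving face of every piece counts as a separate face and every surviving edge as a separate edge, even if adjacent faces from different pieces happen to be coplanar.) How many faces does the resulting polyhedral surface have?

A cube: V=8, E=12, F=6.
Attach a 13-gonal prism (V=26, E=39, F=15) along a 4-gon: merge 4 vertices and 4 edges, delete both glued faces → V=30, E=47, F=19.
Check: V − E + F = 30 − 47 + 19 = 2.

19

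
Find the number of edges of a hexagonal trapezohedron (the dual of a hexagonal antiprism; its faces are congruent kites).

The n-trapezohedron (dual of the n-antiprism) has V = 2·6 + 2 = 14, E = 4·6 = 24, F = 2·6 = 12.
Check: V − E + F = 14 − 24 + 12 = 2.

24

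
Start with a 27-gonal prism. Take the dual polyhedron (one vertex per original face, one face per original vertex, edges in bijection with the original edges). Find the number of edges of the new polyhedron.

The base solid has V = 54, E = 81, F = 29.
The dual swaps V and F and preserves E: V′ = F = 29, E′ = E = 81, F′ = V = 54.

81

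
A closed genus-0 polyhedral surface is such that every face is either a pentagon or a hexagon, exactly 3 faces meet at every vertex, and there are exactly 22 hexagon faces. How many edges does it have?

Let x be the number of pentagons; then F = 22 + x.
Edge–face incidences: 2E = 6·22 + 5·x = 132 + 5x.
Every vertex has degree 3, so 3V = 2E.
Euler: V − E + F = 2 ⇒ (2E)/3 − E + (22 + x) = 2.
Multiply by 6: 2·(2E) − 3·(2E) + 6·(22 + x) = 12, i.e. 132 + 6x − (132 + 5x) = 12.
Collecting terms: x = 12.
Then 2E = 132 + 5·12 = 192, so E = 96, V = 2E/3 = 64, F = 22 + 12 = 34.

96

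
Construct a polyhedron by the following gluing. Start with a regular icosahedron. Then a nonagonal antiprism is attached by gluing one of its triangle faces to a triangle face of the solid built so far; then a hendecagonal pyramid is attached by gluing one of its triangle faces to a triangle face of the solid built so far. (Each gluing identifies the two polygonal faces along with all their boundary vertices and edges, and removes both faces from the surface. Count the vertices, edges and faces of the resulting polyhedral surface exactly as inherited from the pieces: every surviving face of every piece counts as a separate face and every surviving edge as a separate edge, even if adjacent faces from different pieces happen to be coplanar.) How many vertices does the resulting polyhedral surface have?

A regular icosahedron: V=12, E=30, F=20.
Attach a nonagonal antiprism (V=18, E=36, F=20) along a 3-gon: merge 3 vertices and 3 edges, delete both glued faces → V=27, E=63, F=38.
Attach a hendecagonal pyramid (V=12, E=22, F=12) along a 3-gon: merge 3 vertices and 3 edges, delete both glued faces → V=36, E=82, F=48.
Check: V − E + F = 36 − 82 + 48 = 2.

36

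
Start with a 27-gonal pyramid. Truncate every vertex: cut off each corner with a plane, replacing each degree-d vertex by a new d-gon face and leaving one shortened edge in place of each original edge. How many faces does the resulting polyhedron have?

The base solid has V = 28, E = 54, F = 28.
Truncation replaces each original edge-end by a new vertex, so V′ = 2E = 108.
Each original edge survives, and each old vertex of degree d contributes d new edges; summing degrees gives Σd = 2E, so E′ = E + 2E = 3E = 162.
Each original face survives and each original vertex becomes one new face: F′ = F + V = 56.

56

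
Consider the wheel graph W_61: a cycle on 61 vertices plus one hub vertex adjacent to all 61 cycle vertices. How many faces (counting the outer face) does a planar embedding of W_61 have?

W_61 has V = 61 + 1 = 62 vertices and E = 2·61 = 122 edges.
By Euler's formula F = 2 − V + E = 2 − 62 + 122 = 62.

62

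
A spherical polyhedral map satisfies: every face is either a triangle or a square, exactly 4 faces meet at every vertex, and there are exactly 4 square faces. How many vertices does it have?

Let x be the number of triangles; then F = 4 + x.
Edge–face incidences: 2E = 4·4 + 3·x = 16 + 3x.
Every vertex has degree 4, so 4V = 2E.
Euler: V − E + F = 2 ⇒ (2E)/4 − E + (4 + x) = 2.
Multiply by 8: 2·(2E) − 4·(2E) + 8·(4 + x) = 16, i.e. 32 + 8x − 2·(16 + 3x) = 16.
Collecting terms: 2x = 16, so x = 8.
Then 2E = 16 + 3·8 = 40, so E = 20, V = 2E/4 = 10, F = 4 + 8 = 12.

10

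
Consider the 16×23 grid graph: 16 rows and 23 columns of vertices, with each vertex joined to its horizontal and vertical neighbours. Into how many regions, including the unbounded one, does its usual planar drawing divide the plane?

The grid has V = 16·23 = 368 vertices and E = 16·22 + 23·15 = 697 edges.
F = 2 − V + E = 2 − 368 + 697 = 331.

331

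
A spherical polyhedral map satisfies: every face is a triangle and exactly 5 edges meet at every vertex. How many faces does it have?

Each face has 3 edges and each edge borders two faces, so 2E = 3F.
Each vertex has degree 5, so 5V = 2E and hence V = 3F/5.
Euler: V − E + F = 2 ⇒ (3F/5) − (3F/2) + F = 2.
Multiply by 10: (6 − 15 + 10)F = 20, i.e. 1F = 20.
So F = 20, E = 3·20/2 = 30, V = 3·20/5 = 12.

20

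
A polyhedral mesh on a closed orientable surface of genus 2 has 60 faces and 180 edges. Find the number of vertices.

For a closed orientable surface of genus 2, χ = 2 − 2·2 = -2.
V = -2 + E − F = -2 + 180 − 60 = 118.

118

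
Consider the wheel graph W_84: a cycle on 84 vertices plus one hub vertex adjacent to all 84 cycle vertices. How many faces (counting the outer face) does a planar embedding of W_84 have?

85

W_84 has V = 84 + 1 = 85 vertices and E = 2·84 = 168 edges.
By Euler's formula F = 2 − V + E = 2 − 85 + 168 = 85.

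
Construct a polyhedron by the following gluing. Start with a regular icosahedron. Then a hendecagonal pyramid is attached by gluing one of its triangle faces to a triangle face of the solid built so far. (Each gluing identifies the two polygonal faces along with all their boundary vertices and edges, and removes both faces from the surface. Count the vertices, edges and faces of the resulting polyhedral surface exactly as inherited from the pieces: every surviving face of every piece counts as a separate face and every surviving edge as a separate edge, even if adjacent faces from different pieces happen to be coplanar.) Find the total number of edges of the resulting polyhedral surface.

49

A regular icosahedron: V=12, E=30, F=20.
Attach a hendecagonal pyramid (V=12, E=22, F=12) along a 3-gon: merge 3 vertices and 3 edges, delete both glued faces → V=21, E=49, F=30.
Check: V − E + F = 21 − 49 + 30 = 2.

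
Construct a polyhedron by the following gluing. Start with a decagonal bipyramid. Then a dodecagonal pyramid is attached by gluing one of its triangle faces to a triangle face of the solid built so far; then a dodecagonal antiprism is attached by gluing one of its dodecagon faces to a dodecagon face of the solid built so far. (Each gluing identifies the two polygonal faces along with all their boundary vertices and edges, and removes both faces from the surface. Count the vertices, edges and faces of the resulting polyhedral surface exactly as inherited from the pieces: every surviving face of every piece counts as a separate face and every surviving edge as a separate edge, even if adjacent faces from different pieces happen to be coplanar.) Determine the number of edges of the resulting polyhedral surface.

87

A decagonal bipyramid: V=12, E=30, F=20.
Attach a dodecagonal pyramid (V=13, E=24, F=13) along a 3-gon: merge 3 vertices and 3 edges, delete both glued faces → V=22, E=51, F=31.
Attach a dodecagonal antiprism (V=24, E=48, F=26) along a 12-gon: merge 12 vertices and 12 edges, delete both glued faces → V=34, E=87, F=55.
Check: V − E + F = 34 − 87 + 55 = 2.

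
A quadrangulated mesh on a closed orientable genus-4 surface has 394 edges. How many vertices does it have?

191

χ = 2 − 2·4 = -6, and every face is a square so 4F = 2E.
F = 2E/4 = 197. Then V = -6 + E − F = -6 + 394 − 197 = 191.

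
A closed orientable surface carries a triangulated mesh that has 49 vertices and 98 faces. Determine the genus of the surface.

Every face is a triangle, so 2E = 3·98 = 294, giving E = 147.
χ = V − E + F = 49 − 147 + 98 = 0.
For a closed orientable surface χ = 2 − 2g, so g = (2 − (0))/2 = 1.

1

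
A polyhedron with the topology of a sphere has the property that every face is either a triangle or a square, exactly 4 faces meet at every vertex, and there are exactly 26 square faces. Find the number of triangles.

Let x be the number of triangles; then F = 26 + x.
Edge–face incidences: 2E = 4·26 + 3·x = 104 + 3x.
Every vertex has degree 4, so 4V = 2E.
Euler: V − E + F = 2 ⇒ (2E)/4 − E + (26 + x) = 2.
Multiply by 8: 2·(2E) − 4·(2E) + 8·(26 + x) = 16, i.e. 208 + 8x − 2·(104 + 3x) = 16.
Collecting terms: 2x = 16, so x = 8.
Then 2E = 104 + 3·8 = 128, so E = 64, V = 2E/4 = 32, F = 26 + 8 = 34.

8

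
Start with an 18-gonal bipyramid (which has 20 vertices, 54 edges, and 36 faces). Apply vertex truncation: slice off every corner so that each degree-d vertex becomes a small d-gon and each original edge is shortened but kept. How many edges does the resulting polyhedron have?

162

Truncation replaces each original edge-end by a new vertex, so V′ = 2E = 108.
Each original edge survives, and each old vertex of degree d contributes d new edges; summing degrees gives Σd = 2E, so E′ = E + 2E = 3E = 162.
Each original face survives and each original vertex becomes one new face: F′ = F + V = 56.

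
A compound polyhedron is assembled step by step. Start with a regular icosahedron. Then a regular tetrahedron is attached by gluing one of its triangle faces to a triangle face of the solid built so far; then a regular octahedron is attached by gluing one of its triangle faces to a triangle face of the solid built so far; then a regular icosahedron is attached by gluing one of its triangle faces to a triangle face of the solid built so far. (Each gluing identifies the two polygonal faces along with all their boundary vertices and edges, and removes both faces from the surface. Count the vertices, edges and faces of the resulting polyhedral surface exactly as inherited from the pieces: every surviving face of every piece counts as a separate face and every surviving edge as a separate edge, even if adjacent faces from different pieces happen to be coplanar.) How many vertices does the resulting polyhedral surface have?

A regular icosahedron: V=12, E=30, F=20.
Attach a regular tetrahedron (V=4, E=6, F=4) along a 3-gon: merge 3 vertices and 3 edges, delete both glued faces → V=13, E=33, F=22.
Attach a regular octahedron (V=6, E=12, F=8) along a 3-gon: merge 3 vertices and 3 edges, delete both glued faces → V=16, E=42, F=28.
Attach a regular icosahedron (V=12, E=30, F=20) along a 3-gon: merge 3 vertices and 3 edges, delete both glued faces → V=25, E=69, F=46.
Check: V − E + F = 25 − 69 + 46 = 2.

25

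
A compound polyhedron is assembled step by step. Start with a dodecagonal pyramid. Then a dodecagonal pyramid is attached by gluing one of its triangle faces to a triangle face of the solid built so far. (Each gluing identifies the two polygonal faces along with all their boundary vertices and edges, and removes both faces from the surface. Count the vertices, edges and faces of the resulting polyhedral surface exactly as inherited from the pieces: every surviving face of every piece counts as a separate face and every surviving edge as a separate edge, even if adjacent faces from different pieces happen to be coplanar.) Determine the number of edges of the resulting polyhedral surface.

A dodecagonal pyramid: V=13, E=24, F=13.
Attach a dodecagonal pyramid (V=13, E=24, F=13) along a 3-gon: merge 3 vertices and 3 edges, delete both glued faces → V=23, E=45, F=24.
Check: V − E + F = 23 − 45 + 24 = 2.

45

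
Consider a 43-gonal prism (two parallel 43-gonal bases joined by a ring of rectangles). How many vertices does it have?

A prism on an n-gon has two n-gon bases and n rectangular sides: V = 2·43 = 86, E = 3·43 = 129, F = 43 + 2 = 45.

86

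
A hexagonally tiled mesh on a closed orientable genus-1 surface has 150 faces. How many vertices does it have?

χ = 2 − 2·1 = 0, and every face is a hexagon so 6F = 2E.
E = 6·150/2 = 450. Then V = 0 + E − F = 0 + 450 − 150 = 300.

300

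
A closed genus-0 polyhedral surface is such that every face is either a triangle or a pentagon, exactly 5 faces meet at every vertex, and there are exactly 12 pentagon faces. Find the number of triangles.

80

Let x be the number of triangles; then F = 12 + x.
Edge–face incidences: 2E = 5·12 + 3·x = 60 + 3x.
Every vertex has degree 5, so 5V = 2E.
Euler: V − E + F = 2 ⇒ (2E)/5 − E + (12 + x) = 2.
Multiply by 10: 2·(2E) − 5·(2E) + 10·(12 + x) = 20, i.e. 120 + 10x − 3·(60 + 3x) = 20.
Collecting terms: x − 60 = 20, so x = 80.
Then 2E = 60 + 3·80 = 300, so E = 150, V = 2E/5 = 60, F = 12 + 80 = 92.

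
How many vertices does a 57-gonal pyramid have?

A pyramid on an n-gon base has one n-gon and n triangles: V = 57 + 1 = 58, E = 2·57 = 114, F = 57 + 1 = 58.

58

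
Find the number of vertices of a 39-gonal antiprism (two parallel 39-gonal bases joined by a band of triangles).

78

An antiprism on an n-gon has two n-gon caps and 2n triangles: V = 2·39 = 78, E = 4·39 = 156, F = 2·39 + 2 = 80.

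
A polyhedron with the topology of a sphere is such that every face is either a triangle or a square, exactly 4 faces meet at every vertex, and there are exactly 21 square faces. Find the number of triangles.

8

Let x be the number of triangles; then F = 21 + x.
Edge–face incidences: 2E = 4·21 + 3·x = 84 + 3x.
Every vertex has degree 4, so 4V = 2E.
Euler: V − E + F = 2 ⇒ (2E)/4 − E + (21 + x) = 2.
Multiply by 8: 2·(2E) − 4·(2E) + 8·(21 + x) = 16, i.e. 168 + 8x − 2·(84 + 3x) = 16.
Collecting terms: 2x = 16, so x = 8.
Then 2E = 84 + 3·8 = 108, so E = 54, V = 2E/4 = 27, F = 21 + 8 = 29.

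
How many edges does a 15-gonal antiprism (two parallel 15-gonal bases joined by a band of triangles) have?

60

An antiprism on an n-gon has two n-gon caps and 2n triangles: V = 2·15 = 30, E = 4·15 = 60, F = 2·15 + 2 = 32.
Check: V − E + F = 30 − 60 + 32 = 2.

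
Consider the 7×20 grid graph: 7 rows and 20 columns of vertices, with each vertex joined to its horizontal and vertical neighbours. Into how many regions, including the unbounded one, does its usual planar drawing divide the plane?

115

The grid has V = 7·20 = 140 vertices and E = 7·19 + 20·6 = 253 edges.
F = 2 − V + E = 2 − 140 + 253 = 115.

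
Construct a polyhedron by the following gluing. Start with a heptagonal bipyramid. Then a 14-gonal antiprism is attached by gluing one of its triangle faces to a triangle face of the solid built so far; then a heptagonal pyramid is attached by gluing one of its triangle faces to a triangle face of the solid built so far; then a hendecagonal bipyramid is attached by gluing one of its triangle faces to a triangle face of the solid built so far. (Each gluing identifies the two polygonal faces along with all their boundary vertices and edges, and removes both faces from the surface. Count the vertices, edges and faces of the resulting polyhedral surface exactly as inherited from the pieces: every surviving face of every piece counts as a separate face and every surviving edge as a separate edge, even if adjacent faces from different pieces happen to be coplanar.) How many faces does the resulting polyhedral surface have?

68

A heptagonal bipyramid: V=9, E=21, F=14.
Attach a 14-gonal antiprism (V=28, E=56, F=30) along a 3-gon: merge 3 vertices and 3 edges, delete both glued faces → V=34, E=74, F=42.
Attach a heptagonal pyramid (V=8, E=14, F=8) along a 3-gon: merge 3 vertices and 3 edges, delete both glued faces → V=39, E=85, F=48.
Attach a hendecagonal bipyramid (V=13, E=33, F=22) along a 3-gon: merge 3 vertices and 3 edges, delete both glued faces → V=49, E=115, F=68.
Check: V − E + F = 49 − 115 + 68 = 2.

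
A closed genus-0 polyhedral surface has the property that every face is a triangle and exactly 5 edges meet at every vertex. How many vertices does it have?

12

Each face has 3 edges and each edge borders two faces, so 2E = 3F.
Each vertex has degree 5, so 5V = 2E and hence V = 3F/5.
Euler: V − E + F = 2 ⇒ (3F/5) − (3F/2) + F = 2.
Multiply by 10: (6 − 15 + 10)F = 20, i.e. 1F = 20.
So F = 20, E = 3·20/2 = 30, V = 3·20/5 = 12.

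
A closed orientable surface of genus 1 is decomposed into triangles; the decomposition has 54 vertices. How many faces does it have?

108

χ = 2 − 2·1 = 0, and every face is a triangle so 3F = 2E.
V − E + F = 0 with E = 3F/2 gives 54 − (3/2 − 1)·F = 0, so F = 108 and E = 162.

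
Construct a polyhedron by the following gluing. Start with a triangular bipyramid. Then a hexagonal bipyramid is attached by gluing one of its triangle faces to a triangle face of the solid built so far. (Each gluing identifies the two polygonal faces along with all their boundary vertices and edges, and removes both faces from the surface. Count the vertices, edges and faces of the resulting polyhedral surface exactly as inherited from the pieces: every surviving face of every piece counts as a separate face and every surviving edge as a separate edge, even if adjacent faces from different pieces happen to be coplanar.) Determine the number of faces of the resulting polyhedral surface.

16

A triangular bipyramid: V=5, E=9, F=6.
Attach a hexagonal bipyramid (V=8, E=18, F=12) along a 3-gon: merge 3 vertices and 3 edges, delete both glued faces → V=10, E=24, F=16.
Check: V − E + F = 10 − 24 + 16 = 2.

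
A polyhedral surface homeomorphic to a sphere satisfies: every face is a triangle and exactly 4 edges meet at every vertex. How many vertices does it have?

Each face has 3 edges and each edge borders two faces, so 2E = 3F.
Each vertex has degree 4, so 4V = 2E and hence V = 3F/4.
Euler: V − E + F = 2 ⇒ (3F/4) − (3F/2) + F = 2.
Multiply by 8: (6 − 12 + 8)F = 16, i.e. 2F = 16.
So F = 8, E = 3·8/2 = 12, V = 3·8/4 = 6.

6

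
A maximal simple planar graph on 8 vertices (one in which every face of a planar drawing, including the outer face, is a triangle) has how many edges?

In a plane triangulation 3F = 2E and V − E + F = 2, so E = 3V − 6 = 3·8 − 6 = 18.

18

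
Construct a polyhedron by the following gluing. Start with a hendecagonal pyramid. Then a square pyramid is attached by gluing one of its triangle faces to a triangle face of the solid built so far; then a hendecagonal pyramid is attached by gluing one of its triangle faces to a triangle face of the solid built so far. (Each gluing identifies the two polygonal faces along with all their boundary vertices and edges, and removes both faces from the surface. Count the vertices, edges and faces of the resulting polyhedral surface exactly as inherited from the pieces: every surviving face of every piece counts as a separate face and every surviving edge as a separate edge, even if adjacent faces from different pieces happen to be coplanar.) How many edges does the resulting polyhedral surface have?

46

A hendecagonal pyramid: V=12, E=22, F=12.
Attach a square pyramid (V=5, E=8, F=5) along a 3-gon: merge 3 vertices and 3 edges, delete both glued faces → V=14, E=27, F=15.
Attach a hendecagonal pyramid (V=12, E=22, F=12) along a 3-gon: merge 3 vertices and 3 edges, delete both glued faces → V=23, E=46, F=25.
Check: V − E + F = 23 − 46 + 25 = 2.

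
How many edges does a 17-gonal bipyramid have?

A bipyramid over an n-gon has 2n triangular faces and n + 2 vertices: V = 17 + 2 = 19, E = 3·17 = 51, F = 2·17 = 34.

51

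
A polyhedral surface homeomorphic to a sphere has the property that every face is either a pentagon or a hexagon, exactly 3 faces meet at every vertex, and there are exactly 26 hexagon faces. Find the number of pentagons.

Let x be the number of pentagons; then F = 26 + x.
Edge–face incidences: 2E = 6·26 + 5·x = 156 + 5x.
Every vertex has degree 3, so 3V = 2E.
Euler: V − E + F = 2 ⇒ (2E)/3 − E + (26 + x) = 2.
Multiply by 6: 2·(2E) − 3·(2E) + 6·(26 + x) = 12, i.e. 156 + 6x − (156 + 5x) = 12.
Collecting terms: x = 12.
Then 2E = 156 + 5·12 = 216, so E = 108, V = 2E/3 = 72, F = 26 + 12 = 38.

12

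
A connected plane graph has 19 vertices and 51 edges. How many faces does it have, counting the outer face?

34

Euler's formula for a connected plane graph: V − E + F = 2, so F = 2 − 19 + 51 = 34.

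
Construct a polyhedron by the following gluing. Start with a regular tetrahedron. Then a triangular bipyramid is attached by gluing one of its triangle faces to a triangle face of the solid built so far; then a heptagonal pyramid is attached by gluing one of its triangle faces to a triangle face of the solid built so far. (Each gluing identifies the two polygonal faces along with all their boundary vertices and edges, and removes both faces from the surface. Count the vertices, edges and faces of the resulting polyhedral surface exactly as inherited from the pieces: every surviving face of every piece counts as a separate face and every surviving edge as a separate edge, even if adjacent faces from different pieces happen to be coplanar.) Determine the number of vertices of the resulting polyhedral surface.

11

A regular tetrahedron: V=4, E=6, F=4.
Attach a triangular bipyramid (V=5, E=9, F=6) along a 3-gon: merge 3 vertices and 3 edges, delete both glued faces → V=6, E=12, F=8.
Attach a heptagonal pyramid (V=8, E=14, F=8) along a 3-gon: merge 3 vertices and 3 edges, delete both glued faces → V=11, E=23, F=14.
Check: V − E + F = 11 − 23 + 14 = 2.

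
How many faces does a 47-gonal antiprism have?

An antiprism on an n-gon has two n-gon caps and 2n triangles: V = 2·47 = 94, E = 4·47 = 188, F = 2·47 + 2 = 96.
Check: V − E + F = 94 − 188 + 96 = 2.

96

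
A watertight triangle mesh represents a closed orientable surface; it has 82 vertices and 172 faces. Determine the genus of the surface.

3

Every face is a triangle, so 2E = 3·172 = 516, giving E = 258.
χ = V − E + F = 82 − 258 + 172 = -4.
For a closed orientable surface χ = 2 − 2g, so g = (2 − (-4))/2 = 3.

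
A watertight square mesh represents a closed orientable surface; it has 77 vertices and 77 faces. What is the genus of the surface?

Every face is a square, so 2E = 4·77 = 308, giving E = 154.
χ = V − E + F = 77 − 154 + 77 = 0.
For a closed orientable surface χ = 2 − 2g, so g = (2 − (0))/2 = 1.

1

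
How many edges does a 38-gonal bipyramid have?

A bipyramid over an n-gon has 2n triangular faces and n + 2 vertices: V = 38 + 2 = 40, E = 3·38 = 114, F = 2·38 = 76.

114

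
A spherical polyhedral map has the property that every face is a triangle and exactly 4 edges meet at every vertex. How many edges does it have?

12

Each face has 3 edges and each edge borders two faces, so 2E = 3F.
Each vertex has degree 4, so 4V = 2E and hence V = 3F/4.
Euler: V − E + F = 2 ⇒ (3F/4) − (3F/2) + F = 2.
Multiply by 8: (6 − 12 + 8)F = 16, i.e. 2F = 16.
So F = 8, E = 3·8/2 = 12, V = 3·8/4 = 6.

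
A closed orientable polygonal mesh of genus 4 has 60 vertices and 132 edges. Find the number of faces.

66

For a closed orientable surface of genus 4, χ = 2 − 2·4 = -6.
F = -6 − V + E = -6 − 60 + 132 = 66.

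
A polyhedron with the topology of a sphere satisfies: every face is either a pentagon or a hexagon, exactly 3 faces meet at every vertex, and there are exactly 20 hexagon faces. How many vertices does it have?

60

Let x be the number of pentagons; then F = 20 + x.
Edge–face incidences: 2E = 6·20 + 5·x = 120 + 5x.
Every vertex has degree 3, so 3V = 2E.
Euler: V − E + F = 2 ⇒ (2E)/3 − E + (20 + x) = 2.
Multiply by 6: 2·(2E) − 3·(2E) + 6·(20 + x) = 12, i.e. 120 + 6x − (120 + 5x) = 12.
Collecting terms: x = 12.
Then 2E = 120 + 5·12 = 180, so E = 90, V = 2E/3 = 60, F = 20 + 12 = 32.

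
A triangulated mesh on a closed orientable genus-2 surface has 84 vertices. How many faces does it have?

172

χ = 2 − 2·2 = -2, and every face is a triangle so 3F = 2E.
V − E + F = -2 with E = 3F/2 gives 84 − (3/2 − 1)·F = -2, so F = 172 and E = 258.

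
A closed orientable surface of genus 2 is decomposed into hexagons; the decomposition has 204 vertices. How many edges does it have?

χ = 2 − 2·2 = -2, and every face is a hexagon so 6F = 2E.
V − E + F = -2 with E = 6F/2 gives 204 − (6/2 − 1)·F = -2, so F = 103 and E = 309.

309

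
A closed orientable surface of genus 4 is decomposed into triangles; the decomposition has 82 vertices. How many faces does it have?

χ = 2 − 2·4 = -6, and every face is a triangle so 3F = 2E.
V − E + F = -6 with E = 3F/2 gives 82 − (3/2 − 1)·F = -6, so F = 176 and E = 264.

176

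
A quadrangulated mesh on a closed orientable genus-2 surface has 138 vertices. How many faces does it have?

χ = 2 − 2·2 = -2, and every face is a square so 4F = 2E.
V − E + F = -2 with E = 4F/2 gives 138 − (4/2 − 1)·F = -2, so F = 140 and E = 280.

140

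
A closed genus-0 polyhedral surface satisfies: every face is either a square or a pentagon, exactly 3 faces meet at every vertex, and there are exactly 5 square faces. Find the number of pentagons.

Let x be the number of pentagons; then F = 5 + x.
Edge–face incidences: 2E = 4·5 + 5·x = 20 + 5x.
Every vertex has degree 3, so 3V = 2E.
Euler: V − E + F = 2 ⇒ (2E)/3 − E + (5 + x) = 2.
Multiply by 6: 2·(2E) − 3·(2E) + 6·(5 + x) = 12, i.e. 30 + 6x − (20 + 5x) = 12.
Collecting terms: x + 10 = 12, so x = 2.
Then 2E = 20 + 5·2 = 30, so E = 15, V = 2E/3 = 10, F = 5 + 2 = 7.

2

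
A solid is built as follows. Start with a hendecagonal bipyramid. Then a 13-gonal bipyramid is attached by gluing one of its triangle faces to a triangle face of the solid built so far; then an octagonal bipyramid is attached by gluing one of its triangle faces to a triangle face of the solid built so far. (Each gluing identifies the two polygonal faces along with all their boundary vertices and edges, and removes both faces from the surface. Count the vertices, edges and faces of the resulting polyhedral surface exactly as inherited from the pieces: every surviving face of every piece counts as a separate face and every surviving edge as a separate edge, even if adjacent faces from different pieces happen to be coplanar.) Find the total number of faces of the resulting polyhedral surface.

A hendecagonal bipyramid: V=13, E=33, F=22.
Attach a 13-gonal bipyramid (V=15, E=39, F=26) along a 3-gon: merge 3 vertices and 3 edges, delete both glued faces → V=25, E=69, F=46.
Attach an octagonal bipyramid (V=10, E=24, F=16) along a 3-gon: merge 3 vertices and 3 edges, delete both glued faces → V=32, E=90, F=60.
Check: V − E + F = 32 − 90 + 60 = 2.

60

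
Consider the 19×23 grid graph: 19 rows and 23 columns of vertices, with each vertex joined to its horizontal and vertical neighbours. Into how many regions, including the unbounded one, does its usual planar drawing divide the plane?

The grid has V = 19·23 = 437 vertices and E = 19·22 + 23·18 = 832 edges.
F = 2 − V + E = 2 − 437 + 832 = 397.

397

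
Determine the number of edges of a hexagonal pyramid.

12

A pyramid on an n-gon base has one n-gon and n triangles: V = 6 + 1 = 7, E = 2·6 = 12, F = 6 + 1 = 7.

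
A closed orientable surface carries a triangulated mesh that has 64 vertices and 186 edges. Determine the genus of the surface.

Every face is a triangle and each edge borders two faces, so 3F = 2·186, giving F = 124.
χ = V − E + F = 64 − 186 + 124 = 2.
For a closed orientable surface χ = 2 − 2g, so g = (2 − (2))/2 = 0.

0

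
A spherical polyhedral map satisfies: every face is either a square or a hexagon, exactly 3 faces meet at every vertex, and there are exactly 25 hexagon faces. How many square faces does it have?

Let x be the number of squares; then F = 25 + x.
Edge–face incidences: 2E = 6·25 + 4·x = 150 + 4x.
Every vertex has degree 3, so 3V = 2E.
Euler: V − E + F = 2 ⇒ (2E)/3 − E + (25 + x) = 2.
Multiply by 6: 2·(2E) − 3·(2E) + 6·(25 + x) = 12, i.e. 150 + 6x − (150 + 4x) = 12.
Collecting terms: 2x = 12, so x = 6.
Then 2E = 150 + 4·6 = 174, so E = 87, V = 2E/3 = 58, F = 25 + 6 = 31.

6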